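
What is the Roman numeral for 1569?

Convert 1569 to Roman numerals:
  1569 contains 1×1000 (M)
  569 contains 1×500 (D)
  69 contains 1×50 (L)
  19 contains 1×10 (X)
  9 contains 1×9 (IX)

MDLXIX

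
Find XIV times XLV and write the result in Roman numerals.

XIV = 14
XLV = 45
14 × 45 = 630

DCXXX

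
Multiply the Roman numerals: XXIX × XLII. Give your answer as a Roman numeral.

XXIX = 29
XLII = 42
29 × 42 = 1218

MCCXVIII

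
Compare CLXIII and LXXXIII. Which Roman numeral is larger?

CLXIII = 163
LXXXIII = 83
163 is larger

CLXIII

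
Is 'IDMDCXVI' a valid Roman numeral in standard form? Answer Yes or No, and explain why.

'IDMDCXVI': D should not appear more than once

No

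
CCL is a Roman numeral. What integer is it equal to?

CCL: C=100, C=100, L=50
100 + 100 + 50 = 250

250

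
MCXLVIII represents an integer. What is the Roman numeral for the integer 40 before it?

MCXLVIII = 1148
1148 - 40 = 1108

MCVIII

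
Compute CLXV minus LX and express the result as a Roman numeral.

CLXV = 165
LX = 60
165 - 60 = 105

CV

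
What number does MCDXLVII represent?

MCDXLVII: M=1000, CD=400, XL=40, V=5, I=1, I=1
1000 + 400 + 40 + 5 + 1 + 1 = 1447

1447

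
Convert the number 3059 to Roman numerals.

Convert 3059 to Roman numerals:
  3059 contains 3×1000 (MMM)
  59 contains 1×50 (L)
  9 contains 1×9 (IX)

MMMLIX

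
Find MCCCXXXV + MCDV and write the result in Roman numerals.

MCCCXXXV = 1335
MCDV = 1405
1335 + 1405 = 2740

MMDCCXL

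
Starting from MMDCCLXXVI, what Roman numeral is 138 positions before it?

MMDCCLXXVI = 2776
2776 - 138 = 2638

MMDCXXXVIII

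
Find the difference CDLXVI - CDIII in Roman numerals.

CDLXVI = 466
CDIII = 403
466 - 403 = 63

LXIII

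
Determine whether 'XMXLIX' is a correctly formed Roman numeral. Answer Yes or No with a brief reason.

'XMXLIX': Invalid subtractive combination: XM

No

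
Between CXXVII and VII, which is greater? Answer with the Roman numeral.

CXXVII = 127
VII = 7
127 is larger

CXXVII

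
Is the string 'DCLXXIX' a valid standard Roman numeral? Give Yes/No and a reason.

'DCLXXIX': Check the rules: uses only the symbols I, V, X, L, C, D, M; no symbol is repeated more than three times in a row; V, L and D each appear at most once; the only place a smaller symbol precedes a larger one is the allowed subtractive pair IX, the symbol right after such a pair (if any) is smaller than the pair's first symbol, and otherwise the values never increase from left to right. Value: D (500) + C (100) + L (50) + X (10) + X (10) + IX (9) = 679. So it is a valid standard Roman numeral.

Yes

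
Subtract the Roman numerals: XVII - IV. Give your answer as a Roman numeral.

XVII = 17
IV = 4
17 - 4 = 13

XIII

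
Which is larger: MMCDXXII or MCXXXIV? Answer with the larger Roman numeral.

MMCDXXII = 2422
MCXXXIV = 1134
2422 is larger

MMCDXXII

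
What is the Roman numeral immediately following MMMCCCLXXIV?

MMMCCCLXXIV = 3374, so the next integer is 3374 + 1 = 3375

MMMCCCLXXV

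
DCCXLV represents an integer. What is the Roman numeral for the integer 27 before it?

DCCXLV = 745
745 - 27 = 718

DCCXVIII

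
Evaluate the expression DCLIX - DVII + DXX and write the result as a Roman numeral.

DCLIX = 659, DVII = 507, DXX = 520
659 - 507 = 152
152 + 520 = 672

DCLXXII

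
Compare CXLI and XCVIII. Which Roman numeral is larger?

CXLI = 141
XCVIII = 98
141 is larger

CXLI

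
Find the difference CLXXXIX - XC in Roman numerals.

CLXXXIX = 189
XC = 90
189 - 90 = 99

XCIX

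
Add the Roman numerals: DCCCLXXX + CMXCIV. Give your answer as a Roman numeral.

DCCCLXXX = 880
CMXCIV = 994
880 + 994 = 1874

MDCCCLXXIV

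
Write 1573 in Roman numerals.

Convert 1573 to Roman numerals:
  1573 contains 1×1000 (M)
  573 contains 1×500 (D)
  73 contains 1×50 (L)
  23 contains 2×10 (XX)
  3 contains 3×1 (III)

MDLXXIII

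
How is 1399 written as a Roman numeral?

Convert 1399 to Roman numerals:
  1399 contains 1×1000 (M)
  399 contains 3×100 (CCC)
  99 contains 1×90 (XC)
  9 contains 1×9 (IX)

MCCCXCIX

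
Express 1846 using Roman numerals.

Convert 1846 to Roman numerals:
  1846 contains 1×1000 (M)
  846 contains 1×500 (D)
  346 contains 3×100 (CCC)
  46 contains 1×40 (XL)
  6 contains 1×5 (V)
  1 contains 1×1 (I)

MDCCCXLVI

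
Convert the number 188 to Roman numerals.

Convert 188 to Roman numerals:
  188 contains 1×100 (C)
  88 contains 1×50 (L)
  38 contains 3×10 (XXX)
  8 contains 1×5 (V)
  3 contains 3×1 (III)

CLXXXVIII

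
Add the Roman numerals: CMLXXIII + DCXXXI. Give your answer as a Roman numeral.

CMLXXIII = 973
DCXXXI = 631
973 + 631 = 1604

MDCIV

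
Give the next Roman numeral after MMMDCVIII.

MMMDCVIII = 3608; next is 3609

MMMDCIX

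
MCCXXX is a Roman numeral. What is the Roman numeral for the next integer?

MCCXXX = 1230, so the next integer is 1230 + 1 = 1231

MCCXXXI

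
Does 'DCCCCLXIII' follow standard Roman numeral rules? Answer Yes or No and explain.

'DCCCCLXIII': More than 3 consecutive C's

No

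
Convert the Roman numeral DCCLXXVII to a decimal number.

DCCLXXVII: D=500, C=100, C=100, L=50, X=10, X=10, V=5, I=1, I=1
500 + 100 + 100 + 50 + 10 + 10 + 5 + 1 + 1 = 777

777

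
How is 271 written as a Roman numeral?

Convert 271 to Roman numerals:
  271 contains 2×100 (CC)
  71 contains 1×50 (L)
  21 contains 2×10 (XX)
  1 contains 1×1 (I)

CCLXXI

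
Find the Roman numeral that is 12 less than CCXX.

CCXX = 220
220 - 12 = 208

CCVIII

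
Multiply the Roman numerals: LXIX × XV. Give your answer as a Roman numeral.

LXIX = 69
XV = 15
69 × 15 = 1035

MXXXV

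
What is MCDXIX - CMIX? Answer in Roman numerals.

MCDXIX = 1419
CMIX = 909
1419 - 909 = 510

DX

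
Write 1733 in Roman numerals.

Convert 1733 to Roman numerals:
  1733 contains 1×1000 (M)
  733 contains 1×500 (D)
  233 contains 2×100 (CC)
  33 contains 3×10 (XXX)
  3 contains 3×1 (III)

MDCCXXXIII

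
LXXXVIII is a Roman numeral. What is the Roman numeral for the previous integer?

LXXXVIII = 88; previous is 87

LXXXVII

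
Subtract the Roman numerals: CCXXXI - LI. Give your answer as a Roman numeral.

CCXXXI = 231
LI = 51
231 - 51 = 180

CLXXX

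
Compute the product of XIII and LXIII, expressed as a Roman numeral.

XIII = 13
LXIII = 63
13 × 63 = 819

DCCCXIX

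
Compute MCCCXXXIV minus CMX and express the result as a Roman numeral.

MCCCXXXIV = 1334
CMX = 910
1334 - 910 = 424

CDXXIV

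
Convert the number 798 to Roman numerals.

Convert 798 to Roman numerals:
  798 contains 1×500 (D)
  298 contains 2×100 (CC)
  98 contains 1×90 (XC)
  8 contains 1×5 (V)
  3 contains 3×1 (III)

DCCXCVIII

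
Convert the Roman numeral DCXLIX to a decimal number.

DCXLIX: D=500, C=100, XL=40, IX=9
500 + 100 + 40 + 9 = 649

649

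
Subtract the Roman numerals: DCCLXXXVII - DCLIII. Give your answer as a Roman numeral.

DCCLXXXVII = 787
DCLIII = 653
787 - 653 = 134

CXXXIV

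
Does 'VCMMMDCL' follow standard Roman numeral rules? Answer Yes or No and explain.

'VCMMMDCL': Invalid subtractive combination: VC

No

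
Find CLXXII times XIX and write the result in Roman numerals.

CLXXII = 172
XIX = 19
172 × 19 = 3268

MMMCCLXVIII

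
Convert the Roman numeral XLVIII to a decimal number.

XLVIII: XL=40, V=5, I=1, I=1, I=1
40 + 5 + 1 + 1 + 1 = 48

48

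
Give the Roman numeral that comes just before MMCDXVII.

MMCDXVII = 2417; previous is 2416

MMCDXVI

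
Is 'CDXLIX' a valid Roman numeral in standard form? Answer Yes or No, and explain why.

'CDXLIX': Check the rules: uses only the symbols I, V, X, L, C, D, M; no symbol is repeated more than three times in a row; V, L and D each appear at most once; the only places a smaller symbol precedes a larger one are the allowed subtractive pairs CD, XL, IX, the symbol right after such a pair (if any) is smaller than the pair's first symbol, and otherwise the values never increase from left to right. Value: CD (400) + XL (40) + IX (9) = 449. So it is a valid standard Roman numeral.

Yes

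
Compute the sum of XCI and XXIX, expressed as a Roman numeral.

XCI = 91
XXIX = 29
91 + 29 = 120

CXX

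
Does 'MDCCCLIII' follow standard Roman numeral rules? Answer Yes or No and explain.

'MDCCCLIII': Check the rules: uses only the symbols I, V, X, L, C, D, M; no symbol is repeated more than three times in a row; V, L and D each appear at most once; no smaller symbol precedes a larger one (values never increase from left to right). Value: M (1000) + D (500) + C (100) + C (100) + C (100) + L (50) + I (1) + I (1) + I (1) = 1853. So it is a valid standard Roman numeral.

Yes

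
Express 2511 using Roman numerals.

Convert 2511 to Roman numerals:
  2511 contains 2×1000 (MM)
  511 contains 1×500 (D)
  11 contains 1×10 (X)
  1 contains 1×1 (I)

MMDXI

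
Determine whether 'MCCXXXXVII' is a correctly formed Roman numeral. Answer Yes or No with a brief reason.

'MCCXXXXVII': More than 3 consecutive X's

No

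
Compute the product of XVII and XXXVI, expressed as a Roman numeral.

XVII = 17
XXXVI = 36
17 × 36 = 612

DCXII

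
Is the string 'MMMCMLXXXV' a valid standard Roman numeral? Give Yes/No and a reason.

'MMMCMLXXXV': Check the rules: uses only the symbols I, V, X, L, C, D, M; no symbol is repeated more than three times in a row; V, L and D each appear at most once; the only place a smaller symbol precedes a larger one is the allowed subtractive pair CM, the symbol right after such a pair (if any) is smaller than the pair's first symbol, and otherwise the values never increase from left to right. Value: M (1000) + M (1000) + M (1000) + CM (900) + L (50) + X (10) + X (10) + X (10) + V (5) = 3985. So it is a valid standard Roman numeral.

Yes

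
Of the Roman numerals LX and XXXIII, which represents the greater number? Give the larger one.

LX = 60
XXXIII = 33
60 is larger

LX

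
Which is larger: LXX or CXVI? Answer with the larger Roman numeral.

LXX = 70
CXVI = 116
116 is larger

CXVI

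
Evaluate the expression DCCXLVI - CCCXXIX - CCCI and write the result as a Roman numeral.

DCCXLVI = 746, CCCXXIX = 329, CCCI = 301
746 - 329 = 417
417 - 301 = 116

CXVI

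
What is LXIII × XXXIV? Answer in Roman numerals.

LXIII = 63
XXXIV = 34
63 × 34 = 2142

MMCXLII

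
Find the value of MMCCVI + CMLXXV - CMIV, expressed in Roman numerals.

MMCCVI = 2206, CMLXXV = 975, CMIV = 904
2206 + 975 = 3181
3181 - 904 = 2277

MMCCLXXVII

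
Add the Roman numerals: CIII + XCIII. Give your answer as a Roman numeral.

CIII = 103
XCIII = 93
103 + 93 = 196

CXCVI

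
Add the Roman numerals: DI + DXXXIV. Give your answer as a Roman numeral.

DI = 501
DXXXIV = 534
501 + 534 = 1035

MXXXV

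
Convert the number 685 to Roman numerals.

Convert 685 to Roman numerals:
  685 contains 1×500 (D)
  185 contains 1×100 (C)
  85 contains 1×50 (L)
  35 contains 3×10 (XXX)
  5 contains 1×5 (V)

DCLXXXV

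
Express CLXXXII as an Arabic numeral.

CLXXXII: C=100, L=50, X=10, X=10, X=10, I=1, I=1
100 + 50 + 10 + 10 + 10 + 1 + 1 = 182

182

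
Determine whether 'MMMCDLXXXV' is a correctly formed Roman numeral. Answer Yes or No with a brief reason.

'MMMCDLXXXV': Check the rules: uses only the symbols I, V, X, L, C, D, M; no symbol is repeated more than three times in a row; V, L and D each appear at most once; the only place a smaller symbol precedes a larger one is the allowed subtractive pair CD, the symbol right after such a pair (if any) is smaller than the pair's first symbol, and otherwise the values never increase from left to right. Value: M (1000) + M (1000) + M (1000) + CD (400) + L (50) + X (10) + X (10) + X (10) + V (5) = 3485. So it is a valid standard Roman numeral.

Yes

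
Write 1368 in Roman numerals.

Convert 1368 to Roman numerals:
  1368 contains 1×1000 (M)
  368 contains 3×100 (CCC)
  68 contains 1×50 (L)
  18 contains 1×10 (X)
  8 contains 1×5 (V)
  3 contains 3×1 (III)

MCCCLXVIII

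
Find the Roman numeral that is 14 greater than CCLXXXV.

CCLXXXV = 285
285 + 14 = 299

CCXCIX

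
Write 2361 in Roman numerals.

Convert 2361 to Roman numerals:
  2361 contains 2×1000 (MM)
  361 contains 3×100 (CCC)
  61 contains 1×50 (L)
  11 contains 1×10 (X)
  1 contains 1×1 (I)

MMCCCLXI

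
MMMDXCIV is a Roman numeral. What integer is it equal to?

MMMDXCIV: M=1000, M=1000, M=1000, D=500, XC=90, IV=4
1000 + 1000 + 1000 + 500 + 90 + 4 = 3594

3594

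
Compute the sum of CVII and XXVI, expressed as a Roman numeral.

CVII = 107
XXVI = 26
107 + 26 = 133

CXXXIII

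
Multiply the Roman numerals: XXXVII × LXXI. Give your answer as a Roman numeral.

XXXVII = 37
LXXI = 71
37 × 71 = 2627

MMDCXXVII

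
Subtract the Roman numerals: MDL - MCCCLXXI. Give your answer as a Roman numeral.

MDL = 1550
MCCCLXXI = 1371
1550 - 1371 = 179

CLXXIX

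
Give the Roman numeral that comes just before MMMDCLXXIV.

MMMDCLXXIV = 3674; previous is 3673

MMMDCLXXIII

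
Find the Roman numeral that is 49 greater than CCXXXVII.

CCXXXVII = 237
237 + 49 = 286

CCLXXXVI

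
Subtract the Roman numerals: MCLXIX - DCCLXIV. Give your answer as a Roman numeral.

MCLXIX = 1169
DCCLXIV = 764
1169 - 764 = 405

CDV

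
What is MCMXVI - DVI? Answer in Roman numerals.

MCMXVI = 1916
DVI = 506
1916 - 506 = 1410

MCDX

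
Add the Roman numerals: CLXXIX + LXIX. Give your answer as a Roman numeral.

CLXXIX = 179
LXIX = 69
179 + 69 = 248

CCXLVIII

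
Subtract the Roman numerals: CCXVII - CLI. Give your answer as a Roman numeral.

CCXVII = 217
CLI = 151
217 - 151 = 66

LXVI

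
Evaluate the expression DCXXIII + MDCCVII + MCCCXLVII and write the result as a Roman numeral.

DCXXIII = 623, MDCCVII = 1707, MCCCXLVII = 1347
623 + 1707 = 2330
2330 + 1347 = 3677

MMMDCLXXVII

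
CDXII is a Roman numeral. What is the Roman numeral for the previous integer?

CDXII = 412; previous is 411

CDXI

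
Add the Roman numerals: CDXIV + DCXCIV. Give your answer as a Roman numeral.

CDXIV = 414
DCXCIV = 694
414 + 694 = 1108

MCVIII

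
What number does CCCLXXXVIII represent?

CCCLXXXVIII: C=100, C=100, C=100, L=50, X=10, X=10, X=10, V=5, I=1, I=1, I=1
100 + 100 + 100 + 50 + 10 + 10 + 10 + 5 + 1 + 1 + 1 = 388

388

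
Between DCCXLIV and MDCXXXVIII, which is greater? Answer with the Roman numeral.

DCCXLIV = 744
MDCXXXVIII = 1638
1638 is larger

MDCXXXVIII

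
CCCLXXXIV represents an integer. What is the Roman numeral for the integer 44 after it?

CCCLXXXIV = 384
384 + 44 = 428

CDXXVIII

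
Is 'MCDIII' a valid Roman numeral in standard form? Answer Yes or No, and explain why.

'MCDIII': Check the rules: uses only the symbols I, V, X, L, C, D, M; no symbol is repeated more than three times in a row; V, L and D each appear at most once; the only place a smaller symbol precedes a larger one is the allowed subtractive pair CD, the symbol right after such a pair (if any) is smaller than the pair's first symbol, and otherwise the values never increase from left to right. Value: M (1000) + CD (400) + I (1) + I (1) + I (1) = 1403. So it is a valid standard Roman numeral.

Yes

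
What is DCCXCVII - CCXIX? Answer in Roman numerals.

DCCXCVII = 797
CCXIX = 219
797 - 219 = 578

DLXXVIII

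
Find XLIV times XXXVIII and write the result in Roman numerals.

XLIV = 44
XXXVIII = 38
44 × 38 = 1672

MDCLXXII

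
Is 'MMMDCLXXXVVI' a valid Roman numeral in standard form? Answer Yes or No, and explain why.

'MMMDCLXXXVVI': V should not appear more than once

No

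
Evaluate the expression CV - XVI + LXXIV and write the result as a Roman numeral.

CV = 105, XVI = 16, LXXIV = 74
105 - 16 = 89
89 + 74 = 163

CLXIII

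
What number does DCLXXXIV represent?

DCLXXXIV: D=500, C=100, L=50, X=10, X=10, X=10, IV=4
500 + 100 + 50 + 10 + 10 + 10 + 4 = 684

684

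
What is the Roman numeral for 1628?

Convert 1628 to Roman numerals:
  1628 contains 1×1000 (M)
  628 contains 1×500 (D)
  128 contains 1×100 (C)
  28 contains 2×10 (XX)
  8 contains 1×5 (V)
  3 contains 3×1 (III)

MDCXXVIII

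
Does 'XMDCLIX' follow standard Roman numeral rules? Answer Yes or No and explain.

'XMDCLIX': Invalid subtractive combination: XM

No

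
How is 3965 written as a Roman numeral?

Convert 3965 to Roman numerals:
  3965 contains 3×1000 (MMM)
  965 contains 1×900 (CM)
  65 contains 1×50 (L)
  15 contains 1×10 (X)
  5 contains 1×5 (V)

MMMCMLXV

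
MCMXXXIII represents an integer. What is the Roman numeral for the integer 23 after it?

MCMXXXIII = 1933
1933 + 23 = 1956

MCMLVI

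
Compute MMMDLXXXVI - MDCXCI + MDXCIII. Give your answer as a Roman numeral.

MMMDLXXXVI = 3586, MDCXCI = 1691, MDXCIII = 1593
3586 - 1691 = 1895
1895 + 1593 = 3488

MMMCDLXXXVIII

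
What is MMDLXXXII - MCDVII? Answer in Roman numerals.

MMDLXXXII = 2582
MCDVII = 1407
2582 - 1407 = 1175

MCLXXV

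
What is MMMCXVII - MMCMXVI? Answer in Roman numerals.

MMMCXVII = 3117
MMCMXVI = 2916
3117 - 2916 = 201

CCI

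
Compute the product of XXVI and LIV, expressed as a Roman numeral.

XXVI = 26
LIV = 54
26 × 54 = 1404

MCDIV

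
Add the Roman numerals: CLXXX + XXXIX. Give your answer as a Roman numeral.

CLXXX = 180
XXXIX = 39
180 + 39 = 219

CCXIX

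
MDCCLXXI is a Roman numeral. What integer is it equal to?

MDCCLXXI: M=1000, D=500, C=100, C=100, L=50, X=10, X=10, I=1
1000 + 500 + 100 + 100 + 50 + 10 + 10 + 1 = 1771

1771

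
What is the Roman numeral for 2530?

Convert 2530 to Roman numerals:
  2530 contains 2×1000 (MM)
  530 contains 1×500 (D)
  30 contains 3×10 (XXX)

MMDXXX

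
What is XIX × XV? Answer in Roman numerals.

XIX = 19
XV = 15
19 × 15 = 285

CCLXXXV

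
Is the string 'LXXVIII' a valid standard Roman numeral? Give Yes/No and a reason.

'LXXVIII': Check the rules: uses only the symbols I, V, X, L, C, D, M; no symbol is repeated more than three times in a row; V, L and D each appear at most once; no smaller symbol precedes a larger one (values never increase from left to right). Value: L (50) + X (10) + X (10) + V (5) + I (1) + I (1) + I (1) = 78. So it is a valid standard Roman numeral.

Yes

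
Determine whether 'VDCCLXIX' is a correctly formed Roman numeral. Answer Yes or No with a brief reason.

'VDCCLXIX': Invalid subtractive combination: VD

No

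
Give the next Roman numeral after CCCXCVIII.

CCCXCVIII = 398, so the next integer is 398 + 1 = 399

CCCXCIX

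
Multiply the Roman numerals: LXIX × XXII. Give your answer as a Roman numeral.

LXIX = 69
XXII = 22
69 × 22 = 1518

MDXVIII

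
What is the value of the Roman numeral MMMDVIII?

MMMDVIII: M=1000, M=1000, M=1000, D=500, V=5, I=1, I=1, I=1
1000 + 1000 + 1000 + 500 + 5 + 1 + 1 + 1 = 3508

3508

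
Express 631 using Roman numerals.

Convert 631 to Roman numerals:
  631 contains 1×500 (D)
  131 contains 1×100 (C)
  31 contains 3×10 (XXX)
  1 contains 1×1 (I)

DCXXXI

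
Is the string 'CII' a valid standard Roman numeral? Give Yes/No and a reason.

'CII': Check the rules: uses only the symbols I, V, X, L, C, D, M; no symbol is repeated more than three times in a row; V, L and D each appear at most once; no smaller symbol precedes a larger one (values never increase from left to right). Value: C (100) + I (1) + I (1) = 102. So it is a valid standard Roman numeral.

Yes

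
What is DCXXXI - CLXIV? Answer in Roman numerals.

DCXXXI = 631
CLXIV = 164
631 - 164 = 467

CDLXVII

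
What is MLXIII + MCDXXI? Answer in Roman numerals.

MLXIII = 1063
MCDXXI = 1421
1063 + 1421 = 2484

MMCDLXXXIV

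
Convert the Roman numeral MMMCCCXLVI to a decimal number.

MMMCCCXLVI: M=1000, M=1000, M=1000, C=100, C=100, C=100, XL=40, V=5, I=1
1000 + 1000 + 1000 + 100 + 100 + 100 + 40 + 5 + 1 = 3346

3346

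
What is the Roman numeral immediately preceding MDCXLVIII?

MDCXLVIII = 1648; previous is 1647

MDCXLVII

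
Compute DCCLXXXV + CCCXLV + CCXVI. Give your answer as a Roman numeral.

DCCLXXXV = 785, CCCXLV = 345, CCXVI = 216
785 + 345 = 1130
1130 + 216 = 1346

MCCCXLVI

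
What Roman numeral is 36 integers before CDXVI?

CDXVI = 416
416 - 36 = 380

CCCLXXX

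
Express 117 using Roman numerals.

Convert 117 to Roman numerals:
  117 contains 1×100 (C)
  17 contains 1×10 (X)
  7 contains 1×5 (V)
  2 contains 2×1 (II)

CXVII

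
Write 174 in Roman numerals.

Convert 174 to Roman numerals:
  174 contains 1×100 (C)
  74 contains 1×50 (L)
  24 contains 2×10 (XX)
  4 contains 1×4 (IV)

CLXXIV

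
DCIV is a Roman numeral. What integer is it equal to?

DCIV: D=500, C=100, IV=4
500 + 100 + 4 = 604

604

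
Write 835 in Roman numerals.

Convert 835 to Roman numerals:
  835 contains 1×500 (D)
  335 contains 3×100 (CCC)
  35 contains 3×10 (XXX)
  5 contains 1×5 (V)

DCCCXXXV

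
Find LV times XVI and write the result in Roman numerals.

LV = 55
XVI = 16
55 × 16 = 880

DCCCLXXX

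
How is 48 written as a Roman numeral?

Convert 48 to Roman numerals:
  48 contains 1×40 (XL)
  8 contains 1×5 (V)
  3 contains 3×1 (III)

XLVIII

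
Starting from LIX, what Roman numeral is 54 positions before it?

LIX = 59
59 - 54 = 5

V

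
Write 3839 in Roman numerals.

Convert 3839 to Roman numerals:
  3839 contains 3×1000 (MMM)
  839 contains 1×500 (D)
  339 contains 3×100 (CCC)
  39 contains 3×10 (XXX)
  9 contains 1×9 (IX)

MMMDCCCXXXIX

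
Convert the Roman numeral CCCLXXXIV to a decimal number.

CCCLXXXIV: C=100, C=100, C=100, L=50, X=10, X=10, X=10, IV=4
100 + 100 + 100 + 50 + 10 + 10 + 10 + 4 = 384

384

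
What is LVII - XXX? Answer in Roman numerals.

LVII = 57
XXX = 30
57 - 30 = 27

XXVII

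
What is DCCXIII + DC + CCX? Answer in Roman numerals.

DCCXIII = 713, DC = 600, CCX = 210
713 + 600 = 1313
1313 + 210 = 1523

MDXXIII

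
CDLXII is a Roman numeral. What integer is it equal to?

CDLXII: CD=400, L=50, X=10, I=1, I=1
400 + 50 + 10 + 1 + 1 = 462

462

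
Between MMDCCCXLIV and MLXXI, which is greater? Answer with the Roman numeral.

MMDCCCXLIV = 2844
MLXXI = 1071
2844 is larger

MMDCCCXLIV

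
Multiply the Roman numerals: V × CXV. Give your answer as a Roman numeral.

V = 5
CXV = 115
5 × 115 = 575

DLXXV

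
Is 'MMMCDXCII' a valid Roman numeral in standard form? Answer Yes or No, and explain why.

'MMMCDXCII': Check the rules: uses only the symbols I, V, X, L, C, D, M; no symbol is repeated more than three times in a row; V, L and D each appear at most once; the only places a smaller symbol precedes a larger one are the allowed subtractive pairs CD, XC, the symbol right after such a pair (if any) is smaller than the pair's first symbol, and otherwise the values never increase from left to right. Value: M (1000) + M (1000) + M (1000) + CD (400) + XC (90) + I (1) + I (1) = 3492. So it is a valid standard Roman numeral.

Yes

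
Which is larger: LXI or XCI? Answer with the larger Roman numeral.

LXI = 61
XCI = 91
91 is larger

XCI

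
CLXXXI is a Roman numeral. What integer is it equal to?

CLXXXI: C=100, L=50, X=10, X=10, X=10, I=1
100 + 50 + 10 + 10 + 10 + 1 = 181

181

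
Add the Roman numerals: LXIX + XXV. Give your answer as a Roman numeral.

LXIX = 69
XXV = 25
69 + 25 = 94

XCIV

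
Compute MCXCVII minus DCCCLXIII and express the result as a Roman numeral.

MCXCVII = 1197
DCCCLXIII = 863
1197 - 863 = 334

CCCXXXIV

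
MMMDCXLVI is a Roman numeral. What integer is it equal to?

MMMDCXLVI: M=1000, M=1000, M=1000, D=500, C=100, XL=40, V=5, I=1
1000 + 1000 + 1000 + 500 + 100 + 40 + 5 + 1 = 3646

3646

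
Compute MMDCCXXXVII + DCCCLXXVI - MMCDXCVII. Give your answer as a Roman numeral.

MMDCCXXXVII = 2737, DCCCLXXVI = 876, MMCDXCVII = 2497
2737 + 876 = 3613
3613 - 2497 = 1116

MCXVI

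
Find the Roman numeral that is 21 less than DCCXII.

DCCXII = 712
712 - 21 = 691

DCXCI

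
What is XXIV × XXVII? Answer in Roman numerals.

XXIV = 24
XXVII = 27
24 × 27 = 648

DCXLVIII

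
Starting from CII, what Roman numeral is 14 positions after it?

CII = 102
102 + 14 = 116

CXVI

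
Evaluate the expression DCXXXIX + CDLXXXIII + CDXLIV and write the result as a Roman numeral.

DCXXXIX = 639, CDLXXXIII = 483, CDXLIV = 444
639 + 483 = 1122
1122 + 444 = 1566

MDLXVI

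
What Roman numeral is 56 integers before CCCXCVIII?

CCCXCVIII = 398
398 - 56 = 342

CCCXLII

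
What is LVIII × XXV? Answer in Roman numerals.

LVIII = 58
XXV = 25
58 × 25 = 1450

MCDL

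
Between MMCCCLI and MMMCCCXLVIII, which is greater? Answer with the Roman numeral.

MMCCCLI = 2351
MMMCCCXLVIII = 3348
3348 is larger

MMMCCCXLVIII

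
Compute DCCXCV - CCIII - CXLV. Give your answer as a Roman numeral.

DCCXCV = 795, CCIII = 203, CXLV = 145
795 - 203 = 592
592 - 145 = 447

CDXLVII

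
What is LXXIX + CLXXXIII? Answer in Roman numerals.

LXXIX = 79
CLXXXIII = 183
79 + 183 = 262

CCLXII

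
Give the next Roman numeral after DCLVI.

DCLVI = 656, so the next integer is 656 + 1 = 657

DCLVII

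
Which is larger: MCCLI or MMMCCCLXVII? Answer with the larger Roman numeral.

MCCLI = 1251
MMMCCCLXVII = 3367
3367 is larger

MMMCCCLXVII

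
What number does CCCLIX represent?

CCCLIX: C=100, C=100, C=100, L=50, IX=9
100 + 100 + 100 + 50 + 9 = 359

359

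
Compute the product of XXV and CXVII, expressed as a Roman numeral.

XXV = 25
CXVII = 117
25 × 117 = 2925

MMCMXXV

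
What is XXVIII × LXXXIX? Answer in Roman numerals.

XXVIII = 28
LXXXIX = 89
28 × 89 = 2492

MMCDXCII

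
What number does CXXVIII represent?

CXXVIII: C=100, X=10, X=10, V=5, I=1, I=1, I=1
100 + 10 + 10 + 5 + 1 + 1 + 1 = 128

128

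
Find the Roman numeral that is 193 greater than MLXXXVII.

MLXXXVII = 1087
1087 + 193 = 1280

MCCLXXX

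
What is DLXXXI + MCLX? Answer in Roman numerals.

DLXXXI = 581
MCLX = 1160
581 + 1160 = 1741

MDCCXLI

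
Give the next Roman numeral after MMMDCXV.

MMMDCXV = 3615; next is 3616

MMMDCXVI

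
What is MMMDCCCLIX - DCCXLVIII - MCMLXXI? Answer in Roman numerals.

MMMDCCCLIX = 3859, DCCXLVIII = 748, MCMLXXI = 1971
3859 - 748 = 3111
3111 - 1971 = 1140

MCXL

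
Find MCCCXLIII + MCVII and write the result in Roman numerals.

MCCCXLIII = 1343
MCVII = 1107
1343 + 1107 = 2450

MMCDL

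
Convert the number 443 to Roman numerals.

Convert 443 to Roman numerals:
  443 contains 1×400 (CD)
  43 contains 1×40 (XL)
  3 contains 3×1 (III)

CDXLIII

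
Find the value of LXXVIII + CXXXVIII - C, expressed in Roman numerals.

LXXVIII = 78, CXXXVIII = 138, C = 100
78 + 138 = 216
216 - 100 = 116

CXVI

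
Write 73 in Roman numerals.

Convert 73 to Roman numerals:
  73 contains 1×50 (L)
  23 contains 2×10 (XX)
  3 contains 3×1 (III)

LXXIII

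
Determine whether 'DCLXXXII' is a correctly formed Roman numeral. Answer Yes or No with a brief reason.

'DCLXXXII': Check the rules: uses only the symbols I, V, X, L, C, D, M; no symbol is repeated more than three times in a row; V, L and D each appear at most once; no smaller symbol precedes a larger one (values never increase from left to right). Value: D (500) + C (100) + L (50) + X (10) + X (10) + X (10) + I (1) + I (1) = 682. So it is a valid standard Roman numeral.

Yes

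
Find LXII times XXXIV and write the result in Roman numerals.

LXII = 62
XXXIV = 34
62 × 34 = 2108

MMCVIII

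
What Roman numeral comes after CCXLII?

CCXLII = 242, so the next integer is 242 + 1 = 243

CCXLIII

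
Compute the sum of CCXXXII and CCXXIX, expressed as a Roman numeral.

CCXXXII = 232
CCXXIX = 229
232 + 229 = 461

CDLXI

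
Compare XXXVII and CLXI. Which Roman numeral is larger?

XXXVII = 37
CLXI = 161
161 is larger

CLXI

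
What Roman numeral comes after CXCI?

CXCI = 191, so the next integer is 191 + 1 = 192

CXCII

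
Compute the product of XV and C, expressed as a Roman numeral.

XV = 15
C = 100
15 × 100 = 1500

MD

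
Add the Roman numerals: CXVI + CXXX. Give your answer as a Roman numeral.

CXVI = 116
CXXX = 130
116 + 130 = 246

CCXLVI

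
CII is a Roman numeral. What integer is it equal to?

CII: C=100, I=1, I=1
100 + 1 + 1 = 102

102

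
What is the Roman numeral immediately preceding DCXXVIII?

DCXXVIII = 628, so the previous integer is 628 - 1 = 627

DCXXVII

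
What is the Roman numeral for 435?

Convert 435 to Roman numerals:
  435 contains 1×400 (CD)
  35 contains 3×10 (XXX)
  5 contains 1×5 (V)

CDXXXV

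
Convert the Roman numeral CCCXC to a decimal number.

CCCXC: C=100, C=100, C=100, XC=90
100 + 100 + 100 + 90 = 390

390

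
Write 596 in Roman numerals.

Convert 596 to Roman numerals:
  596 contains 1×500 (D)
  96 contains 1×90 (XC)
  6 contains 1×5 (V)
  1 contains 1×1 (I)

DXCVI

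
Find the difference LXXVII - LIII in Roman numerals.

LXXVII = 77
LIII = 53
77 - 53 = 24

XXIV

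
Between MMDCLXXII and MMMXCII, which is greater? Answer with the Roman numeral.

MMDCLXXII = 2672
MMMXCII = 3092
3092 is larger

MMMXCII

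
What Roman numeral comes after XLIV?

XLIV = 44, so the next integer is 44 + 1 = 45

XLV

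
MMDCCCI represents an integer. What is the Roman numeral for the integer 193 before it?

MMDCCCI = 2801
2801 - 193 = 2608

MMDCVIII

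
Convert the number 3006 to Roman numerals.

Convert 3006 to Roman numerals:
  3006 contains 3×1000 (MMM)
  6 contains 1×5 (V)
  1 contains 1×1 (I)

MMMVI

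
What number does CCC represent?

CCC: C=100, C=100, C=100
100 + 100 + 100 = 300

300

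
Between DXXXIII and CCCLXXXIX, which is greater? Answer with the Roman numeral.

DXXXIII = 533
CCCLXXXIX = 389
533 is larger

DXXXIII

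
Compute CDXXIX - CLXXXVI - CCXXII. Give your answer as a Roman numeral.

CDXXIX = 429, CLXXXVI = 186, CCXXII = 222
429 - 186 = 243
243 - 222 = 21

XXI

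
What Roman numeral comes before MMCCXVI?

MMCCXVI = 2216; previous is 2215

MMCCXV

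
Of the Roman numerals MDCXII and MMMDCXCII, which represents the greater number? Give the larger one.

MDCXII = 1612
MMMDCXCII = 3692
3692 is larger

MMMDCXCII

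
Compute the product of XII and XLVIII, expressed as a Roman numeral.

XII = 12
XLVIII = 48
12 × 48 = 576

DLXXVI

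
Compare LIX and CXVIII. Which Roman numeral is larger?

LIX = 59
CXVIII = 118
118 is larger

CXVIII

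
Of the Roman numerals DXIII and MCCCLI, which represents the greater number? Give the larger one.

DXIII = 513
MCCCLI = 1351
1351 is larger

MCCCLI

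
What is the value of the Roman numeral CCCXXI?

CCCXXI: C=100, C=100, C=100, X=10, X=10, I=1
100 + 100 + 100 + 10 + 10 + 1 = 321

321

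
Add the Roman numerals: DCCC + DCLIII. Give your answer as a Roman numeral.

DCCC = 800
DCLIII = 653
800 + 653 = 1453

MCDLIII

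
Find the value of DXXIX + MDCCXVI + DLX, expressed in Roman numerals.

DXXIX = 529, MDCCXVI = 1716, DLX = 560
529 + 1716 = 2245
2245 + 560 = 2805

MMDCCCV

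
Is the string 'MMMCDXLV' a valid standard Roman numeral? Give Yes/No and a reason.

'MMMCDXLV': Check the rules: uses only the symbols I, V, X, L, C, D, M; no symbol is repeated more than three times in a row; V, L and D each appear at most once; the only places a smaller symbol precedes a larger one are the allowed subtractive pairs CD, XL, the symbol right after such a pair (if any) is smaller than the pair's first symbol, and otherwise the values never increase from left to right. Value: M (1000) + M (1000) + M (1000) + CD (400) + XL (40) + V (5) = 3445. So it is a valid standard Roman numeral.

Yes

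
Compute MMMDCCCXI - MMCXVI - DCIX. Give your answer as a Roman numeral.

MMMDCCCXI = 3811, MMCXVI = 2116, DCIX = 609
3811 - 2116 = 1695
1695 - 609 = 1086

MLXXXVI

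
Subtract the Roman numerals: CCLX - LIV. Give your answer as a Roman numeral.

CCLX = 260
LIV = 54
260 - 54 = 206

CCVI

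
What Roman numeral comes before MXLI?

MXLI = 1041; previous is 1040

MXL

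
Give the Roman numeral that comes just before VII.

VII = 7; previous is 6

VI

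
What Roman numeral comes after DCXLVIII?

DCXLVIII = 648, so the next integer is 648 + 1 = 649

DCXLIX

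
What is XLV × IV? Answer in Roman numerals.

XLV = 45
IV = 4
45 × 4 = 180

CLXXX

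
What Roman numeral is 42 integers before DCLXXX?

DCLXXX = 680
680 - 42 = 638

DCXXXVIII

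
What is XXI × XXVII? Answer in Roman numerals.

XXI = 21
XXVII = 27
21 × 27 = 567

DLXVII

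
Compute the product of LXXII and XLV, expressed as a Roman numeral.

LXXII = 72
XLV = 45
72 × 45 = 3240

MMMCCXL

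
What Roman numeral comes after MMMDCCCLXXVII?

MMMDCCCLXXVII = 3877, so the next integer is 3877 + 1 = 3878

MMMDCCCLXXVIII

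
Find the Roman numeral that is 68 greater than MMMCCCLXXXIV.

MMMCCCLXXXIV = 3384
3384 + 68 = 3452

MMMCDLII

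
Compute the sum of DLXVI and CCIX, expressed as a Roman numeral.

DLXVI = 566
CCIX = 209
566 + 209 = 775

DCCLXXV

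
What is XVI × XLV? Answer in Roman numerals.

XVI = 16
XLV = 45
16 × 45 = 720

DCCXX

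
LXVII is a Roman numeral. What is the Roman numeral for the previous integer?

LXVII = 67; previous is 66

LXVI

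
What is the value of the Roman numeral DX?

DX: D=500, X=10
500 + 10 = 510

510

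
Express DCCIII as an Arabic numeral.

DCCIII: D=500, C=100, C=100, I=1, I=1, I=1
500 + 100 + 100 + 1 + 1 + 1 = 703

703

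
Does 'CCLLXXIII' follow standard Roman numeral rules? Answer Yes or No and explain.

'CCLLXXIII': L should not appear more than once

No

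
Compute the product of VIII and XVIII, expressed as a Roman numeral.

VIII = 8
XVIII = 18
8 × 18 = 144

CXLIV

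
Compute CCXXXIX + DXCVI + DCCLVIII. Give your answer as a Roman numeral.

CCXXXIX = 239, DXCVI = 596, DCCLVIII = 758
239 + 596 = 835
835 + 758 = 1593

MDXCIII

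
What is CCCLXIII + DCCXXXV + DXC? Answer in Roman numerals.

CCCLXIII = 363, DCCXXXV = 735, DXC = 590
363 + 735 = 1098
1098 + 590 = 1688

MDCLXXXVIII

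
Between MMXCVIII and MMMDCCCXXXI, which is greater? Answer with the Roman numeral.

MMXCVIII = 2098
MMMDCCCXXXI = 3831
3831 is larger

MMMDCCCXXXI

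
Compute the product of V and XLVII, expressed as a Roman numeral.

V = 5
XLVII = 47
5 × 47 = 235

CCXXXV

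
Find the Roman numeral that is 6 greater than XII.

XII = 12
12 + 6 = 18

XVIII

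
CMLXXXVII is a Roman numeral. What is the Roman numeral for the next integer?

CMLXXXVII = 987, so the next integer is 987 + 1 = 988

CMLXXXVIII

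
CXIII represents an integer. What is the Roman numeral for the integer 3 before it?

CXIII = 113
113 - 3 = 110

CX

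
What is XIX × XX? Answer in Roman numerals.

XIX = 19
XX = 20
19 × 20 = 380

CCCLXXX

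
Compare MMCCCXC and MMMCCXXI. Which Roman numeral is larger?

MMCCCXC = 2390
MMMCCXXI = 3221
3221 is larger

MMMCCXXI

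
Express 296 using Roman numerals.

Convert 296 to Roman numerals:
  296 contains 2×100 (CC)
  96 contains 1×90 (XC)
  6 contains 1×5 (V)
  1 contains 1×1 (I)

CCXCVI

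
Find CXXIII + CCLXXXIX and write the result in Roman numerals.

CXXIII = 123
CCLXXXIX = 289
123 + 289 = 412

CDXII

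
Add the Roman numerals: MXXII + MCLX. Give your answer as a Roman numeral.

MXXII = 1022
MCLX = 1160
1022 + 1160 = 2182

MMCLXXXII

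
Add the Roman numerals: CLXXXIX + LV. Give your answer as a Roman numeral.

CLXXXIX = 189
LV = 55
189 + 55 = 244

CCXLIV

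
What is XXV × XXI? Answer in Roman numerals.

XXV = 25
XXI = 21
25 × 21 = 525

DXXV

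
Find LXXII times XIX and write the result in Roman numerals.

LXXII = 72
XIX = 19
72 × 19 = 1368

MCCCLXVIII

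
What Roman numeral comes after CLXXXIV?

CLXXXIV = 184; next is 185

CLXXXV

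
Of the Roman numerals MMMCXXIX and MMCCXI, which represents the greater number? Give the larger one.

MMMCXXIX = 3129
MMCCXI = 2211
3129 is larger

MMMCXXIX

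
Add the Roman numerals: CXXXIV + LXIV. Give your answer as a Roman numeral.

CXXXIV = 134
LXIV = 64
134 + 64 = 198

CXCVIII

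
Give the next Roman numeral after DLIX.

DLIX = 559; next is 560

DLX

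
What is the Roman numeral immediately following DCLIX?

DCLIX = 659, so the next integer is 659 + 1 = 660

DCLX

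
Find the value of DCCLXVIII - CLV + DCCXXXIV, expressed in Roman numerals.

DCCLXVIII = 768, CLV = 155, DCCXXXIV = 734
768 - 155 = 613
613 + 734 = 1347

MCCCXLVII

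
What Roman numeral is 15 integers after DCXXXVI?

DCXXXVI = 636
636 + 15 = 651

DCLI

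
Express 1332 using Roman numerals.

Convert 1332 to Roman numerals:
  1332 contains 1×1000 (M)
  332 contains 3×100 (CCC)
  32 contains 3×10 (XXX)
  2 contains 2×1 (II)

MCCCXXXII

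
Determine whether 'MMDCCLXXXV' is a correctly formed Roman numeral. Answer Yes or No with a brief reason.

'MMDCCLXXXV': Check the rules: uses only the symbols I, V, X, L, C, D, M; no symbol is repeated more than three times in a row; V, L and D each appear at most once; no smaller symbol precedes a larger one (values never increase from left to right). Value: M (1000) + M (1000) + D (500) + C (100) + C (100) + L (50) + X (10) + X (10) + X (10) + V (5) = 2785. So it is a valid standard Roman numeral.

Yes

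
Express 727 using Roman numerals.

Convert 727 to Roman numerals:
  727 contains 1×500 (D)
  227 contains 2×100 (CC)
  27 contains 2×10 (XX)
  7 contains 1×5 (V)
  2 contains 2×1 (II)

DCCXXVII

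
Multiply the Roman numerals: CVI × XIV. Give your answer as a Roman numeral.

CVI = 106
XIV = 14
106 × 14 = 1484

MCDLXXXIV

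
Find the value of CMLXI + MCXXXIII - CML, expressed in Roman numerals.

CMLXI = 961, MCXXXIII = 1133, CML = 950
961 + 1133 = 2094
2094 - 950 = 1144

MCXLIV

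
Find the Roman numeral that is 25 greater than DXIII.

DXIII = 513
513 + 25 = 538

DXXXVIII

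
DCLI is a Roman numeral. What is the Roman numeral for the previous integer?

DCLI = 651; previous is 650

DCL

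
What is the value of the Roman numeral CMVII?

CMVII: CM=900, V=5, I=1, I=1
900 + 5 + 1 + 1 = 907

907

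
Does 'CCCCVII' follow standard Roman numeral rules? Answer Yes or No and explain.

'CCCCVII': More than 3 consecutive C's

No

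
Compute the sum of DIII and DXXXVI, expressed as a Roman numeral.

DIII = 503
DXXXVI = 536
503 + 536 = 1039

MXXXIX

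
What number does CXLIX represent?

CXLIX: C=100, XL=40, IX=9
100 + 40 + 9 = 149

149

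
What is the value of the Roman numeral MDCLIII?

MDCLIII: M=1000, D=500, C=100, L=50, I=1, I=1, I=1
1000 + 500 + 100 + 50 + 1 + 1 + 1 = 1653

1653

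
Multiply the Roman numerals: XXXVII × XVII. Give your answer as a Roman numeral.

XXXVII = 37
XVII = 17
37 × 17 = 629

DCXXIX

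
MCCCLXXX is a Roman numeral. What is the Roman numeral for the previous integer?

MCCCLXXX = 1380, so the previous integer is 1380 - 1 = 1379

MCCCLXXIX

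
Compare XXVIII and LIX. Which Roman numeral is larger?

XXVIII = 28
LIX = 59
59 is larger

LIX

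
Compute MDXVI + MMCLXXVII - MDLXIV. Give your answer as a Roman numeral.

MDXVI = 1516, MMCLXXVII = 2177, MDLXIV = 1564
1516 + 2177 = 3693
3693 - 1564 = 2129

MMCXXIX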